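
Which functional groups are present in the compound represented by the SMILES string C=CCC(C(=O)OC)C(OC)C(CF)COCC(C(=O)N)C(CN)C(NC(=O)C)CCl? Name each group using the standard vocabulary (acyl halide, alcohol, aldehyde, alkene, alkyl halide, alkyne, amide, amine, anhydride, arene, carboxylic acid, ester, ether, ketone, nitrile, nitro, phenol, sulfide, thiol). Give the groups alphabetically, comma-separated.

Working along the chain:
  CH2=CH: C=C double bond → alkene.
  CH(COOCH3): pendant –COOCH3: carbonyl C bonded to C and –OCH3 → ester.
  CH(OCH3): pendant –OCH3: C–O–C with sp³ C, no adjacent C=O → ether.
  CH(CH2F): pendant –CH2X: halogen on sp³ carbon → alkyl halide.
  CH2OCH2: C–O–C with sp³ carbons on both sides and no adjacent C=O → ether.
  CH(CONH2): pendant –CONH2: carbonyl C bonded to C and N → amide.
  CH(CH2NH2): pendant –CH2NH2: N on sp³ C, no adjacent C=O → amine.
  CH(NHCOCH3): pendant –NHC(=O)CH3: N bonded to a carbonyl → amide (not amine).
  CH2Cl: halogen on an sp³ carbon → alkyl halide.

alkene, alkyl halide, amide, amine, ester, ether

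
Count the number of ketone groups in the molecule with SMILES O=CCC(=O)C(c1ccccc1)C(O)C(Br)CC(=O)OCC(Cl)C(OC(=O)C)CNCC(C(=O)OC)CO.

terminal –CHO: carbonyl C bonded to H and C → aldehyde.
–C(=O)– with carbon on both sides → ketone.
pendant –C6H5: benzene ring → arene.
–OH on an sp³ carbon → alcohol (secondary).
halogen on an sp³ carbon → alkyl halide.
–C(=O)–O–C with C on the carbonyl side → ester.
halogen on an sp³ carbon → alkyl halide.
pendant –OC(=O)CH3: an acyloxy group → ester.
C–N–C with sp³ carbons and no adjacent C=O → amine (secondary).
pendant –COOCH3: carbonyl C bonded to C and –OCH3 → ester.
–OH on an sp³ carbon → alcohol.
Ketone appears at: CO → 1.

1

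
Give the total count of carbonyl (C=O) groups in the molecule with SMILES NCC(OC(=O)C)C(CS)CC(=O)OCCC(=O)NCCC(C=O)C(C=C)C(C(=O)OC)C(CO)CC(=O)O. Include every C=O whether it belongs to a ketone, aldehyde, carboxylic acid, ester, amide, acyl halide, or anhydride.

CH(OCOCH3): ester, 1 C=O (running total 1).
CH2COOCH2: ester, 1 C=O (running total 2).
CH2CONHCH2: amide, 1 C=O (running total 3).
CH(CHO): aldehyde, 1 C=O (running total 4).
CH(COOCH3): ester, 1 C=O (running total 5).
COOH: carboxylic acid, 1 C=O (running total 6).

6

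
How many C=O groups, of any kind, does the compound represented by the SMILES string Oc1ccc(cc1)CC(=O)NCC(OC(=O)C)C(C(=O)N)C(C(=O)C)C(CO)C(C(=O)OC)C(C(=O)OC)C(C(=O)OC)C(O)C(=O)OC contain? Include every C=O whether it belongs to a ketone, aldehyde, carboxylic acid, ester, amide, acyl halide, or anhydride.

CH2CONHCH2: amide, 1 C=O (running total 1).
CH(OCOCH3): ester, 1 C=O (running total 2).
CH(CONH2): amide, 1 C=O (running total 3).
CH(COCH3): ketone, 1 C=O (running total 4).
CH(COOCH3): ester, 1 C=O (running total 5).
CH(COOCH3): ester, 1 C=O (running total 6).
CH(COOCH3): ester, 1 C=O (running total 7).
COOCH3: ester, 1 C=O (running total 8).

8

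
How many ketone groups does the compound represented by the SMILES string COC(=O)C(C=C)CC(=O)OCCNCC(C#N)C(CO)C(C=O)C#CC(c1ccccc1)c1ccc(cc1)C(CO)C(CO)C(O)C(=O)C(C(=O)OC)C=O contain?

1

CH3O–C(=O)–: carbonyl C bonded to C and to –OCH3 → ester (not ketone + ether).
pendant –CH=CH2: C=C double bond → alkene.
–C(=O)–O–C with C on the carbonyl side → ester.
C–N–C with sp³ carbons and no adjacent C=O → amine (secondary).
pendant –C≡N: nitrile.
pendant –CH2OH on an sp³ backbone C → alcohol.
pendant –CHO: carbonyl C bonded to C and H → aldehyde.
C≡C triple bond → alkyne.
pendant –C6H5: benzene ring → arene.
para-disubstituted benzene ring → arene.
pendant –CH2OH on an sp³ backbone C → alcohol.
pendant –CH2OH on an sp³ backbone C → alcohol.
–OH on an sp³ carbon → alcohol (secondary).
–C(=O)– with carbon on both sides → ketone.
pendant –COOCH3: carbonyl C bonded to C and –OCH3 → ester.
terminal –CHO: carbonyl C bonded to H and C → aldehyde.
Ketone appears at: CO → 1.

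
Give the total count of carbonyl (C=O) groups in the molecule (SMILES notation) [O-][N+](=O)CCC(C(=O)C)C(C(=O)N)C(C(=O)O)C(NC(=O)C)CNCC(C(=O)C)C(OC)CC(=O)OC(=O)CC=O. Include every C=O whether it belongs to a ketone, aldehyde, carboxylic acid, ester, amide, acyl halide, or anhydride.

CH(COCH3): ketone, 1 C=O (running total 1).
CH(CONH2): amide, 1 C=O (running total 2).
CH(COOH): carboxylic acid, 1 C=O (running total 3).
CH(NHCOCH3): amide, 1 C=O (running total 4).
CH(COCH3): ketone, 1 C=O (running total 5).
CH2CO-O-COCH2: anhydride, 2 C=O (running total 7).
CHO: aldehyde, 1 C=O (running total 8).

8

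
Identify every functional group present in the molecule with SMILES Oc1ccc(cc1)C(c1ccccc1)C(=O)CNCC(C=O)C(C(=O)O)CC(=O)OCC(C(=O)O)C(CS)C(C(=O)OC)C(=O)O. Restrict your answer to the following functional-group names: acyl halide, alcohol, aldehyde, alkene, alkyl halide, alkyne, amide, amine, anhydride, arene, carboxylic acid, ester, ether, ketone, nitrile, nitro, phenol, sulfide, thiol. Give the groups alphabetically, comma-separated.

–OH attached directly to an aromatic ring → phenol (not alcohol); the ring itself is an arene.
pendant –C6H5: benzene ring → arene.
–C(=O)– with carbon on both sides → ketone.
C–N–C with sp³ carbons and no adjacent C=O → amine (secondary).
pendant –CHO: carbonyl C bonded to C and H → aldehyde.
pendant –COOH: carbonyl C bonded to C and –OH → carboxylic acid.
–C(=O)–O–C with C on the carbonyl side → ester.
pendant –COOH: carbonyl C bonded to C and –OH → carboxylic acid.
pendant –CH2SH → thiol.
pendant –COOCH3: carbonyl C bonded to C and –OCH3 → ester.
–COOH: carbonyl C bonded to –OH and C → carboxylic acid (the –OH is not a separate alcohol).

aldehyde, amine, arene, carboxylic acid, ester, ketone, phenol, thiol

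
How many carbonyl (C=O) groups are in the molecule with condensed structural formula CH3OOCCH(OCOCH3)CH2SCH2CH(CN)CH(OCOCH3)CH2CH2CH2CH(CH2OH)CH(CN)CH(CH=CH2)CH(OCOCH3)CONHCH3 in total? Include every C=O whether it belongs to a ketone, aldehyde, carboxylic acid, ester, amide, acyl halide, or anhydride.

CH3OOC: ester, 1 C=O (running total 1).
CH(OCOCH3): ester, 1 C=O (running total 2).
CH(OCOCH3): ester, 1 C=O (running total 3).
CH(OCOCH3): ester, 1 C=O (running total 4).
CONHCH3: amide, 1 C=O (running total 5).

5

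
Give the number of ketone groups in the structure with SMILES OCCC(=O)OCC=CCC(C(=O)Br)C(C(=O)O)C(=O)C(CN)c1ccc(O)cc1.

1

Taking each segment in turn:
  HOCH2: HO– on an sp³ carbon → alcohol.
  CH2COOCH2: –C(=O)–O–C with C on the carbonyl side → ester.
  CH=CH: C=C double bond → alkene.
  CH(COBr): pendant –C(=O)X: carbonyl C bonded to C and halogen → acyl halide.
  CH(COOH): pendant –COOH: carbonyl C bonded to C and –OH → carboxylic acid.
  CO: –C(=O)– with carbon on both sides → ketone.
  CH(CH2NH2): pendant –CH2NH2: N on sp³ C, no adjacent C=O → amine.
  C6H4OH: –OH attached directly to an aromatic ring → phenol (not alcohol); the ring itself is an arene.
Ketone appears at: CO → 1.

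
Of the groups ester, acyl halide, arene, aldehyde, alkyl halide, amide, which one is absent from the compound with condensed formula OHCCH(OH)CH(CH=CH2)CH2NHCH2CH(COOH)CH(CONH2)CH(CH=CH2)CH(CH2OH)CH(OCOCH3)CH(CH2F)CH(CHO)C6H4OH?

acyl halide

amide: present (CH(CONH2) — pendant –CONH2: carbonyl C bonded to C and N → amide).
ester: present (CH(OCOCH3) — pendant –OC(=O)CH3: an acyloxy group → ester).
alkyl halide: present (CH(CH2F) — pendant –CH2X: halogen on sp³ carbon → alkyl halide).
arene: present (C6H4OH — –OH attached directly to an aromatic ring → phenol (not alcohol); the ring itself is an arene).
aldehyde: present (OHC — terminal –CHO: carbonyl C bonded to H and C → aldehyde).
acyl halide: no segment matches this pattern.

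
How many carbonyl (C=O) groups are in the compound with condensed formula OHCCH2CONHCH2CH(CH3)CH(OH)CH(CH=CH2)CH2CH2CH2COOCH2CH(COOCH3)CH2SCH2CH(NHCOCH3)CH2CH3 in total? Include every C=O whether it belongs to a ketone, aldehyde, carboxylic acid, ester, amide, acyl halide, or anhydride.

5

OHC: aldehyde, 1 C=O (running total 1).
CH2CONHCH2: amide, 1 C=O (running total 2).
CH2COOCH2: ester, 1 C=O (running total 3).
CH(COOCH3): ester, 1 C=O (running total 4).
CH(NHCOCH3): amide, 1 C=O (running total 5).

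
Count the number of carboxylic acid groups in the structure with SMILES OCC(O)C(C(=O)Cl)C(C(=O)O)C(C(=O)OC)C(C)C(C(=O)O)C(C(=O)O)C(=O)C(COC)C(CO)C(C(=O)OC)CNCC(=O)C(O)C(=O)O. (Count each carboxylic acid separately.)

Working along the chain:
  HOCH2: HO– on an sp³ carbon → alcohol.
  CH(OH): –OH on an sp³ carbon → alcohol (secondary).
  CH(COCl): pendant –C(=O)X: carbonyl C bonded to C and halogen → acyl halide.
  CH(COOH): pendant –COOH: carbonyl C bonded to C and –OH → carboxylic acid.
  CH(COOCH3): pendant –COOCH3: carbonyl C bonded to C and –OCH3 → ester.
  CH(COOH): pendant –COOH: carbonyl C bonded to C and –OH → carboxylic acid.
  CH(COOH): pendant –COOH: carbonyl C bonded to C and –OH → carboxylic acid.
  CO: –C(=O)– with carbon on both sides → ketone.
  CH(CH2OCH3): pendant –CH2OCH3: C–O–C linkage → ether.
  CH(CH2OH): pendant –CH2OH on an sp³ backbone C → alcohol.
  CH(COOCH3): pendant –COOCH3: carbonyl C bonded to C and –OCH3 → ester.
  CH2NHCH2: C–N–C with sp³ carbons and no adjacent C=O → amine (secondary).
  CO: –C(=O)– with carbon on both sides → ketone.
  CH(OH): –OH on an sp³ carbon → alcohol (secondary).
  COOH: –COOH: carbonyl C bonded to –OH and C → carboxylic acid (the –OH is not a separate alcohol).
Carboxylic acid appears at: CH(COOH), CH(COOH), CH(COOH), COOH → 4.

4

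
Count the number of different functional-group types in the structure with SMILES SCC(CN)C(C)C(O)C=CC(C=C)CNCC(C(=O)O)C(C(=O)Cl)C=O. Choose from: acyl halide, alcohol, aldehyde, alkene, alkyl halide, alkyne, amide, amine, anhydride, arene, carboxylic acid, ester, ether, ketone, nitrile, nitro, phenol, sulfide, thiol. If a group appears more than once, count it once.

Reading the structure from left to right:
  HSCH2: –SH on an sp³ carbon → thiol.
  CH(CH2NH2): pendant –CH2NH2: N on sp³ C, no adjacent C=O → amine.
  CH(OH): –OH on an sp³ carbon → alcohol (secondary).
  CH=CH: C=C double bond → alkene.
  CH(CH=CH2): pendant –CH=CH2: C=C double bond → alkene.
  CH2NHCH2: C–N–C with sp³ carbons and no adjacent C=O → amine (secondary).
  CH(COOH): pendant –COOH: carbonyl C bonded to C and –OH → carboxylic acid.
  CH(COCl): pendant –C(=O)X: carbonyl C bonded to C and halogen → acyl halide.
  CHO: terminal –CHO: carbonyl C bonded to H and C → aldehyde.
Distinct types present: acyl halide, alcohol, aldehyde, alkene, amine, carboxylic acid, thiol.

7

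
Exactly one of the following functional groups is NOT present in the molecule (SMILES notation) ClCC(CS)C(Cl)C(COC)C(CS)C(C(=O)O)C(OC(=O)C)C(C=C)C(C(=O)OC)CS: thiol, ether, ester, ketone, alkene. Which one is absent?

alkene: present (CH(CH=CH2) — pendant –CH=CH2: C=C double bond → alkene).
ether: present (CH(CH2OCH3) — pendant –CH2OCH3: C–O–C linkage → ether).
ester: present (CH(OCOCH3) — pendant –OC(=O)CH3: an acyloxy group → ester).
thiol: present (CH(CH2SH) — pendant –CH2SH → thiol).
ketone: absent. In each of CH(OCOCH3) and CH(COOCH3), the C=O is bonded to an –O–C group, which defines an ester, not a ketone. In CH(COOH), the C=O bears an –OH, making it a carboxylic acid rather than a ketone.

ketone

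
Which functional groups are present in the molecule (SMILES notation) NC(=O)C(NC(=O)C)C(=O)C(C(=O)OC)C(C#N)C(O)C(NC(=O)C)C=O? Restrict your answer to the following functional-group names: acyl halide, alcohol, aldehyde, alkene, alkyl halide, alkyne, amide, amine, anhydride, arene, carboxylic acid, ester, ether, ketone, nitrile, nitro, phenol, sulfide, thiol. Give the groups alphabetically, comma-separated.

alcohol, aldehyde, amide, ester, ketone, nitrile

Working along the chain:
  H2NCO: –C(=O)NH2: carbonyl C bonded to C and to N → amide (the N is not a separate amine).
  CH(NHCOCH3): pendant –NHC(=O)CH3: N bonded to a carbonyl → amide (not amine).
  CO: –C(=O)– with carbon on both sides → ketone.
  CH(COOCH3): pendant –COOCH3: carbonyl C bonded to C and –OCH3 → ester.
  CH(CN): pendant –C≡N: nitrile.
  CH(OH): –OH on an sp³ carbon → alcohol (secondary).
  CH(NHCOCH3): pendant –NHC(=O)CH3: N bonded to a carbonyl → amide (not amine).
  CHO: terminal –CHO: carbonyl C bonded to H and C → aldehyde.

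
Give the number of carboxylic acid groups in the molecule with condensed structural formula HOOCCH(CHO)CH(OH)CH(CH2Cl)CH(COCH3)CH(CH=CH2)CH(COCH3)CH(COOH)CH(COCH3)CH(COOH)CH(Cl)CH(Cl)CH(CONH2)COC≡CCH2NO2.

3

–COOH: carbonyl C bonded to –OH and C → carboxylic acid (the –OH is not a separate alcohol).
pendant –CHO: carbonyl C bonded to C and H → aldehyde.
–OH on an sp³ carbon → alcohol (secondary).
pendant –CH2X: halogen on sp³ carbon → alkyl halide.
pendant –COCH3: carbonyl C bonded to two carbons → ketone.
pendant –CH=CH2: C=C double bond → alkene.
pendant –COCH3: carbonyl C bonded to two carbons → ketone.
pendant –COOH: carbonyl C bonded to C and –OH → carboxylic acid.
pendant –COCH3: carbonyl C bonded to two carbons → ketone.
pendant –COOH: carbonyl C bonded to C and –OH → carboxylic acid.
halogen on an sp³ carbon → alkyl halide.
halogen on an sp³ carbon → alkyl halide.
pendant –CONH2: carbonyl C bonded to C and N → amide.
–C(=O)– with carbon on both sides → ketone.
C≡C triple bond → alkyne.
–NO2 on carbon → nitro group.
Carboxylic acid appears at: HOOC, CH(COOH), CH(COOH) → 3.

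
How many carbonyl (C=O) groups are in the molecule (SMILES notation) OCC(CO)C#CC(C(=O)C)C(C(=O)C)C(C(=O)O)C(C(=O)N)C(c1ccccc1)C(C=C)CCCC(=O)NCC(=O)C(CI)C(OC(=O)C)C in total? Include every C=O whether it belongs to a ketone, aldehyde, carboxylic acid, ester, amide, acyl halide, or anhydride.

CH(COCH3): ketone, 1 C=O (running total 1).
CH(COCH3): ketone, 1 C=O (running total 2).
CH(COOH): carboxylic acid, 1 C=O (running total 3).
CH(CONH2): amide, 1 C=O (running total 4).
CH2CONHCH2: amide, 1 C=O (running total 5).
CO: ketone, 1 C=O (running total 6).
CH(OCOCH3): ester, 1 C=O (running total 7).

7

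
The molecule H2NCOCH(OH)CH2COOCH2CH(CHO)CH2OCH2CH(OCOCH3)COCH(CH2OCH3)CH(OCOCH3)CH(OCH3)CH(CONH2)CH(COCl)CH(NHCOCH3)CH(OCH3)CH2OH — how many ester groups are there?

3

Taking each segment in turn:
  H2NCO: –C(=O)NH2: carbonyl C bonded to C and to N → amide (the N is not a separate amine).
  CH(OH): –OH on an sp³ carbon → alcohol (secondary).
  CH2COOCH2: –C(=O)–O–C with C on the carbonyl side → ester.
  CH(CHO): pendant –CHO: carbonyl C bonded to C and H → aldehyde.
  CH2OCH2: C–O–C with sp³ carbons on both sides and no adjacent C=O → ether.
  CH(OCOCH3): pendant –OC(=O)CH3: an acyloxy group → ester.
  CO: –C(=O)– with carbon on both sides → ketone.
  CH(CH2OCH3): pendant –CH2OCH3: C–O–C linkage → ether.
  CH(OCOCH3): pendant –OC(=O)CH3: an acyloxy group → ester.
  CH(OCH3): pendant –OCH3: C–O–C with sp³ C, no adjacent C=O → ether.
  CH(CONH2): pendant –CONH2: carbonyl C bonded to C and N → amide.
  CH(COCl): pendant –C(=O)X: carbonyl C bonded to C and halogen → acyl halide.
  CH(NHCOCH3): pendant –NHC(=O)CH3: N bonded to a carbonyl → amide (not amine).
  CH(OCH3): pendant –OCH3: C–O–C with sp³ C, no adjacent C=O → ether.
  CH2OH: –OH on an sp³ carbon → alcohol.
Ester appears at: CH2COOCH2, CH(OCOCH3), CH(OCOCH3) → 3.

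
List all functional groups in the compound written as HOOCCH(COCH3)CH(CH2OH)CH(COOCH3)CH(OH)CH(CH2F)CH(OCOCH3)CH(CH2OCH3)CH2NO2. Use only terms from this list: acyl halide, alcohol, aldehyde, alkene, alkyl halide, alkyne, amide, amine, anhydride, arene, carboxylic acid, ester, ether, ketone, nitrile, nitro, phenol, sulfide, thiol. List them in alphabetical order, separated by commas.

alcohol, alkyl halide, carboxylic acid, ester, ether, ketone, nitro

–COOH: carbonyl C bonded to –OH and C → carboxylic acid (the –OH is not a separate alcohol).
pendant –COCH3: carbonyl C bonded to two carbons → ketone.
pendant –CH2OH on an sp³ backbone C → alcohol.
pendant –COOCH3: carbonyl C bonded to C and –OCH3 → ester.
–OH on an sp³ carbon → alcohol (secondary).
pendant –CH2X: halogen on sp³ carbon → alkyl halide.
pendant –OC(=O)CH3: an acyloxy group → ester.
pendant –CH2OCH3: C–O–C linkage → ether.
–NO2 on carbon → nitro group.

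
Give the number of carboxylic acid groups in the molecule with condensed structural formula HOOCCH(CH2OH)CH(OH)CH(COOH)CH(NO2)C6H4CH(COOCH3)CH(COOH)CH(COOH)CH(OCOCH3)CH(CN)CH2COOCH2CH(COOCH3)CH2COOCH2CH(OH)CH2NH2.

–COOH: carbonyl C bonded to –OH and C → carboxylic acid (the –OH is not a separate alcohol).
pendant –CH2OH on an sp³ backbone C → alcohol.
–OH on an sp³ carbon → alcohol (secondary).
pendant –COOH: carbonyl C bonded to C and –OH → carboxylic acid.
–NO2 on an sp³ carbon → nitro (the N=O is not a carbonyl).
para-disubstituted benzene ring → arene.
pendant –COOCH3: carbonyl C bonded to C and –OCH3 → ester.
pendant –COOH: carbonyl C bonded to C and –OH → carboxylic acid.
pendant –COOH: carbonyl C bonded to C and –OH → carboxylic acid.
pendant –OC(=O)CH3: an acyloxy group → ester.
pendant –C≡N: nitrile.
–C(=O)–O–C with C on the carbonyl side → ester.
pendant –COOCH3: carbonyl C bonded to C and –OCH3 → ester.
–C(=O)–O–C with C on the carbonyl side → ester.
–OH on an sp³ carbon → alcohol (secondary).
–NH2 on an sp³ carbon with no adjacent C=O → amine.
Carboxylic acid appears at: HOOC, CH(COOH), CH(COOH), CH(COOH) → 4.

4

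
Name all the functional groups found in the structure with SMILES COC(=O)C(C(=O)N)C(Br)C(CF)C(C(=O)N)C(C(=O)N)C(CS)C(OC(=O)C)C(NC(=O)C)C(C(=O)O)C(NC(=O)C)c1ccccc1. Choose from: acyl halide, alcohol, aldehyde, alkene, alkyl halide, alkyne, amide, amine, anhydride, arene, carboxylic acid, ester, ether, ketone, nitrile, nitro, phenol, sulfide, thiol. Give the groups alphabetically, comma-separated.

CH3O–C(=O)–: carbonyl C bonded to C and to –OCH3 → ester (not ketone + ether).
pendant –CONH2: carbonyl C bonded to C and N → amide.
halogen on an sp³ carbon → alkyl halide.
pendant –CH2X: halogen on sp³ carbon → alkyl halide.
pendant –CONH2: carbonyl C bonded to C and N → amide.
pendant –CONH2: carbonyl C bonded to C and N → amide.
pendant –CH2SH → thiol.
pendant –OC(=O)CH3: an acyloxy group → ester.
pendant –NHC(=O)CH3: N bonded to a carbonyl → amide (not amine).
pendant –COOH: carbonyl C bonded to C and –OH → carboxylic acid.
pendant –NHC(=O)CH3: N bonded to a carbonyl → amide (not amine).
–C6H5 phenyl ring → arene.

alkyl halide, amide, arene, carboxylic acid, ester, thiol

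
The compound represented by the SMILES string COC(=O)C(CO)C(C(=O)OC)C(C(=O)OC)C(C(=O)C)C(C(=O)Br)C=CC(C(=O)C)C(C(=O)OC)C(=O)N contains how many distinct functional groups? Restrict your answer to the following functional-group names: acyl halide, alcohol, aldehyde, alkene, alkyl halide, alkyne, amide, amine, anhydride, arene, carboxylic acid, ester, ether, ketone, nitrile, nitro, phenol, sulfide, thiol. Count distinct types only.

Taking each segment in turn:
  CH3OOC: CH3O–C(=O)–: carbonyl C bonded to C and to –OCH3 → ester (not ketone + ether).
  CH(CH2OH): pendant –CH2OH on an sp³ backbone C → alcohol.
  CH(COOCH3): pendant –COOCH3: carbonyl C bonded to C and –OCH3 → ester.
  CH(COOCH3): pendant –COOCH3: carbonyl C bonded to C and –OCH3 → ester.
  CH(COCH3): pendant –COCH3: carbonyl C bonded to two carbons → ketone.
  CH(COBr): pendant –C(=O)X: carbonyl C bonded to C and halogen → acyl halide.
  CH=CH: C=C double bond → alkene.
  CH(COCH3): pendant –COCH3: carbonyl C bonded to two carbons → ketone.
  CH(COOCH3): pendant –COOCH3: carbonyl C bonded to C and –OCH3 → ester.
  CONH2: –C(=O)NH2: carbonyl C bonded to C and to N → amide (the N is not a separate amine).
Distinct types present: acyl halide, alcohol, alkene, amide, ester, ketone.

6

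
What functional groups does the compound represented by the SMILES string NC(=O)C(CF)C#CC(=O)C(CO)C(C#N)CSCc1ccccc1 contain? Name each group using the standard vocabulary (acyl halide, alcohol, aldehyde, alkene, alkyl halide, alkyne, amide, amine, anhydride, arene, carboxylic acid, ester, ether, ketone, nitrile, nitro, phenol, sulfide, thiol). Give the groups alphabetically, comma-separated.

Taking each segment in turn:
  H2NCO: –C(=O)NH2: carbonyl C bonded to C and to N → amide (the N is not a separate amine).
  CH(CH2F): pendant –CH2X: halogen on sp³ carbon → alkyl halide.
  C≡C: C≡C triple bond → alkyne.
  CO: –C(=O)– with carbon on both sides → ketone.
  CH(CH2OH): pendant –CH2OH on an sp³ backbone C → alcohol.
  CH(CN): pendant –C≡N: nitrile.
  CH2SCH2: C–S–C linkage → sulfide (thioether).
  C6H5: –C6H5 phenyl ring → arene.

alcohol, alkyl halide, alkyne, amide, arene, ketone, nitrile, sulfide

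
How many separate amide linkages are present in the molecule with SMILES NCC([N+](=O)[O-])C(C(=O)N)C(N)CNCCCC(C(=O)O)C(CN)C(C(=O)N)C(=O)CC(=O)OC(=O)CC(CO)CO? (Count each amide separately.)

2

Taking each segment in turn:
  H2NCH2: –NH2 on an sp³ carbon with no adjacent C=O → amine.
  CH(NO2): –NO2 on an sp³ carbon → nitro (the N=O is not a carbonyl).
  CH(CONH2): pendant –CONH2: carbonyl C bonded to C and N → amide.
  CH(NH2): –NH2 on an sp³ carbon with no adjacent C=O → amine.
  CH2NHCH2: C–N–C with sp³ carbons and no adjacent C=O → amine (secondary).
  CH(COOH): pendant –COOH: carbonyl C bonded to C and –OH → carboxylic acid.
  CH(CH2NH2): pendant –CH2NH2: N on sp³ C, no adjacent C=O → amine.
  CH(CONH2): pendant –CONH2: carbonyl C bonded to C and N → amide.
  CO: –C(=O)– with carbon on both sides → ketone.
  CH2CO-O-COCH2: two acyl groups sharing one oxygen, –C(=O)–O–C(=O)– → anhydride.
  CH(CH2OH): pendant –CH2OH on an sp³ backbone C → alcohol.
  CH2OH: –OH on an sp³ carbon → alcohol.
Amide appears at: CH(CONH2), CH(CONH2) → 2.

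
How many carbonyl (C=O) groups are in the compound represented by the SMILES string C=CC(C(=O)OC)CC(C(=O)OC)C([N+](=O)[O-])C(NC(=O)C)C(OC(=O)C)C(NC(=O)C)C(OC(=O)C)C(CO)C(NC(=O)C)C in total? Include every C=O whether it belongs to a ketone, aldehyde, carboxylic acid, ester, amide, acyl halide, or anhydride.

7

CH(COOCH3): ester, 1 C=O (running total 1).
CH(COOCH3): ester, 1 C=O (running total 2).
CH(NHCOCH3): amide, 1 C=O (running total 3).
CH(OCOCH3): ester, 1 C=O (running total 4).
CH(NHCOCH3): amide, 1 C=O (running total 5).
CH(OCOCH3): ester, 1 C=O (running total 6).
CH(NHCOCH3): amide, 1 C=O (running total 7).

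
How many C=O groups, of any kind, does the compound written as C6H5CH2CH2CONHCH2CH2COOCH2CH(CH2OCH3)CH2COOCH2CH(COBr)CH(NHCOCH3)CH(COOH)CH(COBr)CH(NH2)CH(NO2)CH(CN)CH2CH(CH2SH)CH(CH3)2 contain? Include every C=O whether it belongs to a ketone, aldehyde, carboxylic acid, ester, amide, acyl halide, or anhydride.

7

CH2CONHCH2: amide, 1 C=O (running total 1).
CH2COOCH2: ester, 1 C=O (running total 2).
CH2COOCH2: ester, 1 C=O (running total 3).
CH(COBr): acyl halide, 1 C=O (running total 4).
CH(NHCOCH3): amide, 1 C=O (running total 5).
CH(COOH): carboxylic acid, 1 C=O (running total 6).
CH(COBr): acyl halide, 1 C=O (running total 7).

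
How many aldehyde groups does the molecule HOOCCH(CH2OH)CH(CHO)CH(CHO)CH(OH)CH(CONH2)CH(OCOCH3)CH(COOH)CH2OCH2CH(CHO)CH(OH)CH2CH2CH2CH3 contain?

Working along the chain:
  HOOC: –COOH: carbonyl C bonded to –OH and C → carboxylic acid (the –OH is not a separate alcohol).
  CH(CH2OH): pendant –CH2OH on an sp³ backbone C → alcohol.
  CH(CHO): pendant –CHO: carbonyl C bonded to C and H → aldehyde.
  CH(CHO): pendant –CHO: carbonyl C bonded to C and H → aldehyde.
  CH(OH): –OH on an sp³ carbon → alcohol (secondary).
  CH(CONH2): pendant –CONH2: carbonyl C bonded to C and N → amide.
  CH(OCOCH3): pendant –OC(=O)CH3: an acyloxy group → ester.
  CH(COOH): pendant –COOH: carbonyl C bonded to C and –OH → carboxylic acid.
  CH2OCH2: C–O–C with sp³ carbons on both sides and no adjacent C=O → ether.
  CH(CHO): pendant –CHO: carbonyl C bonded to C and H → aldehyde.
  CH(OH): –OH on an sp³ carbon → alcohol (secondary).
Aldehyde appears at: CH(CHO), CH(CHO), CH(CHO) → 3.

3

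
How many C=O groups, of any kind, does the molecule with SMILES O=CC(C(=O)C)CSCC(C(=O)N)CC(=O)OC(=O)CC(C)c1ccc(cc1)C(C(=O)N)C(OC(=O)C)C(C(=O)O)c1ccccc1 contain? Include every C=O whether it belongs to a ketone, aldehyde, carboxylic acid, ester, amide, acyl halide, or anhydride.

OHC: aldehyde, 1 C=O (running total 1).
CH(COCH3): ketone, 1 C=O (running total 2).
CH(CONH2): amide, 1 C=O (running total 3).
CH2CO-O-COCH2: anhydride, 2 C=O (running total 5).
CH(CONH2): amide, 1 C=O (running total 6).
CH(OCOCH3): ester, 1 C=O (running total 7).
CH(COOH): carboxylic acid, 1 C=O (running total 8).

8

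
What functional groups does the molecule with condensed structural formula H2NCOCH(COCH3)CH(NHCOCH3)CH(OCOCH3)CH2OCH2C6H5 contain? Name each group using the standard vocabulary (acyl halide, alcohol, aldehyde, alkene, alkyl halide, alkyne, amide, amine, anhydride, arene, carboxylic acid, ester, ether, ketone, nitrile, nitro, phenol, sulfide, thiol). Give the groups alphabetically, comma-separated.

Reading the structure from left to right:
  H2NCO: –C(=O)NH2: carbonyl C bonded to C and to N → amide (the N is not a separate amine).
  CH(COCH3): pendant –COCH3: carbonyl C bonded to two carbons → ketone.
  CH(NHCOCH3): pendant –NHC(=O)CH3: N bonded to a carbonyl → amide (not amine).
  CH(OCOCH3): pendant –OC(=O)CH3: an acyloxy group → ester.
  CH2OCH2: C–O–C with sp³ carbons on both sides and no adjacent C=O → ether.
  C6H5: –C6H5 phenyl ring → arene.

amide, arene, ester, ether, ketone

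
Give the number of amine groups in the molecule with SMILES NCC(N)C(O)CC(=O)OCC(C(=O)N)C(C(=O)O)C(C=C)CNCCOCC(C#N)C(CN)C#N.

–NH2 on an sp³ carbon with no adjacent C=O → amine.
–NH2 on an sp³ carbon with no adjacent C=O → amine.
–OH on an sp³ carbon → alcohol (secondary).
–C(=O)–O–C with C on the carbonyl side → ester.
pendant –CONH2: carbonyl C bonded to C and N → amide.
pendant –COOH: carbonyl C bonded to C and –OH → carboxylic acid.
pendant –CH=CH2: C=C double bond → alkene.
C–N–C with sp³ carbons and no adjacent C=O → amine (secondary).
C–O–C with sp³ carbons on both sides and no adjacent C=O → ether.
pendant –C≡N: nitrile.
pendant –CH2NH2: N on sp³ C, no adjacent C=O → amine.
–C≡N: carbon triple-bonded to nitrogen → nitrile.
Amine appears at: H2NCH2, CH(NH2), CH2NHCH2, CH(CH2NH2) → 4.

4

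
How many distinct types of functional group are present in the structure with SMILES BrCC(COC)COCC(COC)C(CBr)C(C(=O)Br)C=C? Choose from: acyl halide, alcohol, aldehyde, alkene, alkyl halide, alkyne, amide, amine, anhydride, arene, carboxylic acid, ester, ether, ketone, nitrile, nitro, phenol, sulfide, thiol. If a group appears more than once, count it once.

halogen on an sp³ carbon → alkyl halide.
pendant –CH2OCH3: C–O–C linkage → ether.
C–O–C with sp³ carbons on both sides and no adjacent C=O → ether.
pendant –CH2OCH3: C–O–C linkage → ether.
pendant –CH2X: halogen on sp³ carbon → alkyl halide.
pendant –C(=O)X: carbonyl C bonded to C and halogen → acyl halide.
C=C double bond → alkene.
Distinct types present: acyl halide, alkene, alkyl halide, ether.

4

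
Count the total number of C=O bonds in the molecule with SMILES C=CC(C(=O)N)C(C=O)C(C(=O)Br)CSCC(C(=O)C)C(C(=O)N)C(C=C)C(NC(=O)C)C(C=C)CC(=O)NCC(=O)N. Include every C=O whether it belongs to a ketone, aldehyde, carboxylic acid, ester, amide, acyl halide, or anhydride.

CH(CONH2): amide, 1 C=O (running total 1).
CH(CHO): aldehyde, 1 C=O (running total 2).
CH(COBr): acyl halide, 1 C=O (running total 3).
CH(COCH3): ketone, 1 C=O (running total 4).
CH(CONH2): amide, 1 C=O (running total 5).
CH(NHCOCH3): amide, 1 C=O (running total 6).
CH2CONHCH2: amide, 1 C=O (running total 7).
CONH2: amide, 1 C=O (running total 8).

8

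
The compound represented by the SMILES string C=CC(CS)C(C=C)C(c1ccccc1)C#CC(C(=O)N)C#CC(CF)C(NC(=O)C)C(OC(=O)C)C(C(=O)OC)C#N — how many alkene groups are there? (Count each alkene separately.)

Taking each segment in turn:
  CH2=CH: C=C double bond → alkene.
  CH(CH2SH): pendant –CH2SH → thiol.
  CH(CH=CH2): pendant –CH=CH2: C=C double bond → alkene.
  CH(C6H5): pendant –C6H5: benzene ring → arene.
  C≡C: C≡C triple bond → alkyne.
  CH(CONH2): pendant –CONH2: carbonyl C bonded to C and N → amide.
  C≡C: C≡C triple bond → alkyne.
  CH(CH2F): pendant –CH2X: halogen on sp³ carbon → alkyl halide.
  CH(NHCOCH3): pendant –NHC(=O)CH3: N bonded to a carbonyl → amide (not amine).
  CH(OCOCH3): pendant –OC(=O)CH3: an acyloxy group → ester.
  CH(COOCH3): pendant –COOCH3: carbonyl C bonded to C and –OCH3 → ester.
  CN: –C≡N: carbon triple-bonded to nitrogen → nitrile.
Alkene appears at: CH2=CH, CH(CH=CH2) → 2.

2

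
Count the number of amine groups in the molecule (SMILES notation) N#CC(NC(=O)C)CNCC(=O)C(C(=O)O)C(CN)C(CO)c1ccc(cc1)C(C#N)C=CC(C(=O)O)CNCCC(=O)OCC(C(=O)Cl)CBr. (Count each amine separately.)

N≡C–: carbon triple-bonded to nitrogen → nitrile.
pendant –NHC(=O)CH3: N bonded to a carbonyl → amide (not amine).
C–N–C with sp³ carbons and no adjacent C=O → amine (secondary).
–C(=O)– with carbon on both sides → ketone.
pendant –COOH: carbonyl C bonded to C and –OH → carboxylic acid.
pendant –CH2NH2: N on sp³ C, no adjacent C=O → amine.
pendant –CH2OH on an sp³ backbone C → alcohol.
para-disubstituted benzene ring → arene.
pendant –C≡N: nitrile.
C=C double bond → alkene.
pendant –COOH: carbonyl C bonded to C and –OH → carboxylic acid.
C–N–C with sp³ carbons and no adjacent C=O → amine (secondary).
–C(=O)–O–C with C on the carbonyl side → ester.
pendant –C(=O)X: carbonyl C bonded to C and halogen → acyl halide.
halogen on an sp³ carbon → alkyl halide.
Amine appears at: CH2NHCH2, CH(CH2NH2), CH2NHCH2 → 3.

3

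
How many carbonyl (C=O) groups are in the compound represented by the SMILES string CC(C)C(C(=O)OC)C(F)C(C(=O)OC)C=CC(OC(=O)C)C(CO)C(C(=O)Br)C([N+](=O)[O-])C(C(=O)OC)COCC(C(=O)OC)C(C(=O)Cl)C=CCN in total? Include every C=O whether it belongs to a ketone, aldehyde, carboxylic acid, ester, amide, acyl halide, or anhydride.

7

CH(COOCH3): ester, 1 C=O (running total 1).
CH(COOCH3): ester, 1 C=O (running total 2).
CH(OCOCH3): ester, 1 C=O (running total 3).
CH(COBr): acyl halide, 1 C=O (running total 4).
CH(COOCH3): ester, 1 C=O (running total 5).
CH(COOCH3): ester, 1 C=O (running total 6).
CH(COCl): acyl halide, 1 C=O (running total 7).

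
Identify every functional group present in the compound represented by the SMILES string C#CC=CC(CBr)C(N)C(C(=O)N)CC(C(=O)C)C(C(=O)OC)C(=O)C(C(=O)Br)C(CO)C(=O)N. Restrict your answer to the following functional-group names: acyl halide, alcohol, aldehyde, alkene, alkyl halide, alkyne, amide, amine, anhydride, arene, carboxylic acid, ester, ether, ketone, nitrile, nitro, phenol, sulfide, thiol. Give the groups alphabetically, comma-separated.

C≡C triple bond → alkyne.
C=C double bond → alkene.
pendant –CH2X: halogen on sp³ carbon → alkyl halide.
–NH2 on an sp³ carbon with no adjacent C=O → amine.
pendant –CONH2: carbonyl C bonded to C and N → amide.
pendant –COCH3: carbonyl C bonded to two carbons → ketone.
pendant –COOCH3: carbonyl C bonded to C and –OCH3 → ester.
–C(=O)– with carbon on both sides → ketone.
pendant –C(=O)X: carbonyl C bonded to C and halogen → acyl halide.
pendant –CH2OH on an sp³ backbone C → alcohol.
–C(=O)NH2: carbonyl C bonded to C and to N → amide (the N is not a separate amine).

acyl halide, alcohol, alkene, alkyl halide, alkyne, amide, amine, ester, ketone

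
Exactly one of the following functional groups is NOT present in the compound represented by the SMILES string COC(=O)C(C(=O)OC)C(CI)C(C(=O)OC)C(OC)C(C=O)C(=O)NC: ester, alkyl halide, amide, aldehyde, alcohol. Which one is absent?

ester: present (CH3OOC — CH3O–C(=O)–: carbonyl C bonded to C and to –OCH3 → ester (not ketone + ether)).
amide: present (CONHCH3 — –C(=O)NHCH3: carbonyl C bonded to C and to N → amide (the N is not an amine)).
aldehyde: present (CH(CHO) — pendant –CHO: carbonyl C bonded to C and H → aldehyde).
alkyl halide: present (CH(CH2I) — pendant –CH2X: halogen on sp³ carbon → alkyl halide).
alcohol: no segment matches this pattern.

alcohol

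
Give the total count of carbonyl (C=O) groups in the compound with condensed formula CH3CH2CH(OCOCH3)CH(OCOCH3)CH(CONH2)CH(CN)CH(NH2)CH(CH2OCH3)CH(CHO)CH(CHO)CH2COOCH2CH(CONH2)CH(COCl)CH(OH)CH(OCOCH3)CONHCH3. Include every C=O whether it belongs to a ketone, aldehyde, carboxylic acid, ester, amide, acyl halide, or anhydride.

10

CH(OCOCH3): ester, 1 C=O (running total 1).
CH(OCOCH3): ester, 1 C=O (running total 2).
CH(CONH2): amide, 1 C=O (running total 3).
CH(CHO): aldehyde, 1 C=O (running total 4).
CH(CHO): aldehyde, 1 C=O (running total 5).
CH2COOCH2: ester, 1 C=O (running total 6).
CH(CONH2): amide, 1 C=O (running total 7).
CH(COCl): acyl halide, 1 C=O (running total 8).
CH(OCOCH3): ester, 1 C=O (running total 9).
CONHCH3: amide, 1 C=O (running total 10).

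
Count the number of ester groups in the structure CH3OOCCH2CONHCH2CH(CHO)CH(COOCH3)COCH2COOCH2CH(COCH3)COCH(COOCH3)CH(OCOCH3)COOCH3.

6

Working along the chain:
  CH3OOC: CH3O–C(=O)–: carbonyl C bonded to C and to –OCH3 → ester (not ketone + ether).
  CH2CONHCH2: –C(=O)–N– linkage → amide (the N is not an amine).
  CH(CHO): pendant –CHO: carbonyl C bonded to C and H → aldehyde.
  CH(COOCH3): pendant –COOCH3: carbonyl C bonded to C and –OCH3 → ester.
  CO: –C(=O)– with carbon on both sides → ketone.
  CH2COOCH2: –C(=O)–O–C with C on the carbonyl side → ester.
  CH(COCH3): pendant –COCH3: carbonyl C bonded to two carbons → ketone.
  CO: –C(=O)– with carbon on both sides → ketone.
  CH(COOCH3): pendant –COOCH3: carbonyl C bonded to C and –OCH3 → ester.
  CH(OCOCH3): pendant –OC(=O)CH3: an acyloxy group → ester.
  COOCH3: –C(=O)OCH3: carbonyl C bonded to C and to –OCH3 → ester (not ketone + ether).
Ester appears at: CH3OOC, CH(COOCH3), CH2COOCH2, CH(COOCH3), CH(OCOCH3), COOCH3 → 6.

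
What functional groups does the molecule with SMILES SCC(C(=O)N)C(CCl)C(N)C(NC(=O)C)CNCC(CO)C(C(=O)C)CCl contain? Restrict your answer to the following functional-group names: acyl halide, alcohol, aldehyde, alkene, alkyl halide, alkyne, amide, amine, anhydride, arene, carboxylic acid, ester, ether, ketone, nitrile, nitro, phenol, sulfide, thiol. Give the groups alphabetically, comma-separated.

Working along the chain:
  HSCH2: –SH on an sp³ carbon → thiol.
  CH(CONH2): pendant –CONH2: carbonyl C bonded to C and N → amide.
  CH(CH2Cl): pendant –CH2X: halogen on sp³ carbon → alkyl halide.
  CH(NH2): –NH2 on an sp³ carbon with no adjacent C=O → amine.
  CH(NHCOCH3): pendant –NHC(=O)CH3: N bonded to a carbonyl → amide (not amine).
  CH2NHCH2: C–N–C with sp³ carbons and no adjacent C=O → amine (secondary).
  CH(CH2OH): pendant –CH2OH on an sp³ backbone C → alcohol.
  CH(COCH3): pendant –COCH3: carbonyl C bonded to two carbons → ketone.
  CH2Cl: halogen on an sp³ carbon → alkyl halide.

alcohol, alkyl halide, amide, amine, ketone, thiol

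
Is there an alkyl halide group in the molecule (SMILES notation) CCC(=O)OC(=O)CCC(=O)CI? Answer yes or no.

Reading the structure from left to right:
  CH2CO-O-COCH2: two acyl groups sharing one oxygen, –C(=O)–O–C(=O)– → anhydride.
  CO: –C(=O)– with carbon on both sides → ketone.
  CH2I: halogen on an sp³ carbon → alkyl halide.
The CH2I segment supplies the alkyl halide: halogen on an sp³ carbon → alkyl halide.

yes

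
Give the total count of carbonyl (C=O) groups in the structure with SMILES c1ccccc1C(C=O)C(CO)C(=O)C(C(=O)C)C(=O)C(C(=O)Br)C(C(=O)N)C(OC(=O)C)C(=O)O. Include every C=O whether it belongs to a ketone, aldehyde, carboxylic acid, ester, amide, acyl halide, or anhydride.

CH(CHO): aldehyde, 1 C=O (running total 1).
CO: ketone, 1 C=O (running total 2).
CH(COCH3): ketone, 1 C=O (running total 3).
CO: ketone, 1 C=O (running total 4).
CH(COBr): acyl halide, 1 C=O (running total 5).
CH(CONH2): amide, 1 C=O (running total 6).
CH(OCOCH3): ester, 1 C=O (running total 7).
COOH: carboxylic acid, 1 C=O (running total 8).

8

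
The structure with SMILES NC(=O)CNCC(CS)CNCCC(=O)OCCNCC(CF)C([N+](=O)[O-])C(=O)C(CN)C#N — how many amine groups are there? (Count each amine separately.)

4

Working along the chain:
  H2NCO: –C(=O)NH2: carbonyl C bonded to C and to N → amide (the N is not a separate amine).
  CH2NHCH2: C–N–C with sp³ carbons and no adjacent C=O → amine (secondary).
  CH(CH2SH): pendant –CH2SH → thiol.
  CH2NHCH2: C–N–C with sp³ carbons and no adjacent C=O → amine (secondary).
  CH2COOCH2: –C(=O)–O–C with C on the carbonyl side → ester.
  CH2NHCH2: C–N–C with sp³ carbons and no adjacent C=O → amine (secondary).
  CH(CH2F): pendant –CH2X: halogen on sp³ carbon → alkyl halide.
  CH(NO2): –NO2 on an sp³ carbon → nitro (the N=O is not a carbonyl).
  CO: –C(=O)– with carbon on both sides → ketone.
  CH(CH2NH2): pendant –CH2NH2: N on sp³ C, no adjacent C=O → amine.
  CN: –C≡N: carbon triple-bonded to nitrogen → nitrile.
Amine appears at: CH2NHCH2, CH2NHCH2, CH2NHCH2, CH(CH2NH2) → 4.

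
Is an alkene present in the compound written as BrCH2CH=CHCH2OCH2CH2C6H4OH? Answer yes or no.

yes

halogen on an sp³ carbon → alkyl halide.
C=C double bond → alkene.
C–O–C with sp³ carbons on both sides and no adjacent C=O → ether.
–OH attached directly to an aromatic ring → phenol (not alcohol); the ring itself is an arene.
The CH=CH segment supplies the alkene: C=C double bond → alkene.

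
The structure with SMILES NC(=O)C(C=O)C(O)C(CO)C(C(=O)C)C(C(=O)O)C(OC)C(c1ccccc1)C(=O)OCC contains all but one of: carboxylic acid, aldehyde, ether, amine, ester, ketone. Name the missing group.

amine

ketone: present (CH(COCH3) — pendant –COCH3: carbonyl C bonded to two carbons → ketone).
aldehyde: present (CH(CHO) — pendant –CHO: carbonyl C bonded to C and H → aldehyde).
carboxylic acid: present (CH(COOH) — pendant –COOH: carbonyl C bonded to C and –OH → carboxylic acid).
ester: present (COOCH2CH3 — –C(=O)OCH2CH3: carbonyl C bonded to C and to –OEt → ester).
ether: present (CH(OCH3) — pendant –OCH3: C–O–C with sp³ C, no adjacent C=O → ether).
amine: absent. In H2NCO, the nitrogen is bonded directly to a carbonyl carbon, making it part of an amide, not a free amine.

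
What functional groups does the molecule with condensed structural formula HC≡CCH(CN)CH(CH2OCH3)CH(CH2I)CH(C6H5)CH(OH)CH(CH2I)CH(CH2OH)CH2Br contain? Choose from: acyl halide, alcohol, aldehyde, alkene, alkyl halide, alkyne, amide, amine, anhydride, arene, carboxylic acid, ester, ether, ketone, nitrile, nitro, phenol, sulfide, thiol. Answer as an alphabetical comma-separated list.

alcohol, alkyl halide, alkyne, arene, ether, nitrile

Working along the chain:
  HC≡C: C≡C triple bond → alkyne.
  CH(CN): pendant –C≡N: nitrile.
  CH(CH2OCH3): pendant –CH2OCH3: C–O–C linkage → ether.
  CH(CH2I): pendant –CH2X: halogen on sp³ carbon → alkyl halide.
  CH(C6H5): pendant –C6H5: benzene ring → arene.
  CH(OH): –OH on an sp³ carbon → alcohol (secondary).
  CH(CH2I): pendant –CH2X: halogen on sp³ carbon → alkyl halide.
  CH(CH2OH): pendant –CH2OH on an sp³ backbone C → alcohol.
  CH2Br: halogen on an sp³ carbon → alkyl halide.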